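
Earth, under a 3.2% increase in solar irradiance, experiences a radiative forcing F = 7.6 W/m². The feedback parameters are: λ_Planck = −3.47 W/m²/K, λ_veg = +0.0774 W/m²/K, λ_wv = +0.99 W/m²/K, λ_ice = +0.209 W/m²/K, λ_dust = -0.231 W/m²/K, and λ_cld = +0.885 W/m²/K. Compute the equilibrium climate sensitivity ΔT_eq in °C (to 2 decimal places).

Net feedback parameter λ = (−3.47) + (+0.0774) + (+0.99) + (+0.209) + (-0.231) + (+0.885) = -1.5396 W/m²/K.
ΔT = −F/λ = −7.6/(-1.5396) = 4.94 °C.

4.94 °C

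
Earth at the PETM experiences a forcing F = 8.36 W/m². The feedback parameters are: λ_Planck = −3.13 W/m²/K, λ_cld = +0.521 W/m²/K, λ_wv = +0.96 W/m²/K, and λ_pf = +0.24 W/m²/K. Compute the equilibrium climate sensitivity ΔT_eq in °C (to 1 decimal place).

5.9 °C

Net feedback parameter λ = (−3.13) + (+0.521) + (+0.96) + (+0.24) = -1.409 W/m²/K.
ΔT = −F/λ = −8.36/(-1.409) = 5.9 °C.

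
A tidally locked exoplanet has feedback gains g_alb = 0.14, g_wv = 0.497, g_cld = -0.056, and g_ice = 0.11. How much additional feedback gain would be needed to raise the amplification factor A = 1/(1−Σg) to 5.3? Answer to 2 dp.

0.12

Current total gain = 0.691.
Target gain for A = 5.3: g* = 1 − 1/5.3 = 0.8113.
Additional gain needed = 0.8113 − 0.691 = 0.12.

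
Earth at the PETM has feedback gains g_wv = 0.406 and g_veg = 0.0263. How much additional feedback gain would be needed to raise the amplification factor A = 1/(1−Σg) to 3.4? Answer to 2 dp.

Current total gain = 0.4323.
Target gain for A = 3.4: g* = 1 − 1/3.4 = 0.7059.
Additional gain needed = 0.7059 − 0.4323 = 0.27.

0.27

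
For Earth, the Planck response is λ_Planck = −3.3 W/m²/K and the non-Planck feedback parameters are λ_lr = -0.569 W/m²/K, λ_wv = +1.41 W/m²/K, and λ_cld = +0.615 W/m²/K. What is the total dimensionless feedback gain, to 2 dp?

Convert to gains: g_lr = -0.569/3.3 = -0.1724; g_wv = 1.41/3.3 = 0.4273; g_cld = 0.615/3.3 = 0.1864.
Total gain g = 0.4413.

0.44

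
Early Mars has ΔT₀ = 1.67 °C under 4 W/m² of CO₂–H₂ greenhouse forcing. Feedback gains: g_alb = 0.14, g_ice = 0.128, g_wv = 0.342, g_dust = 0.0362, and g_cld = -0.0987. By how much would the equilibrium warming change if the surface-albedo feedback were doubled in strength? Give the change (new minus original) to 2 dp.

Original: g = 0.5475, ΔT = 1.67/(1−0.5475) = 3.6906 °C.
With doubled surface-albedo: g' = 0.6875, ΔT' = 1.67/(1−0.6875) = 5.3440 °C.
Change = 5.3440 − 3.6906 = 1.65 °C.

1.65 °C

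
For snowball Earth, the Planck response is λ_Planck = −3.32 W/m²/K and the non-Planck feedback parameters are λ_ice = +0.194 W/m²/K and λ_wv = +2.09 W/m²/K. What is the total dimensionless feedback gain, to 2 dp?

Convert to gains: g_ice = 0.194/3.32 = 0.05843; g_wv = 2.09/3.32 = 0.6295.
Total gain g = 0.68793.

0.69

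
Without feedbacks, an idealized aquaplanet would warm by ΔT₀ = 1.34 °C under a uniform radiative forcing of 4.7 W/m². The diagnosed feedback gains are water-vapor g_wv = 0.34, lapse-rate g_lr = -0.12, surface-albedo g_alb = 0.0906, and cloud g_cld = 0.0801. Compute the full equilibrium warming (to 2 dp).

Total gain g = 0.34 − 0.12 + 0.0906 + 0.0801 = 0.3907.
Amplification A = 1/(1 − 0.3907) = 1.641.
ΔT = 1.34 × 1.641 = 2.20 °C.

2.20 °C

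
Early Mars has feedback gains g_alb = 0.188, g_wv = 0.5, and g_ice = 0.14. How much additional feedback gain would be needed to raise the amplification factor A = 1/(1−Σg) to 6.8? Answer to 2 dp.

Current total gain = 0.828.
Target gain for A = 6.8: g* = 1 − 1/6.8 = 0.8529.
Additional gain needed = 0.8529 − 0.828 = 0.02.

0.02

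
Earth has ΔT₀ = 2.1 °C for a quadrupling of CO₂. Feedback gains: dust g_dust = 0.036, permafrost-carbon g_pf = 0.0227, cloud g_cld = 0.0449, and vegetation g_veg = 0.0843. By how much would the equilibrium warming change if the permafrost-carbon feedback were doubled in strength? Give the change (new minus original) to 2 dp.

0.07 °C

Original: g = 0.1879, ΔT = 2.1/(1−0.1879) = 2.5859 °C.
With doubled permafrost-carbon: g' = 0.2106, ΔT' = 2.1/(1−0.2106) = 2.6602 °C.
Change = 2.6602 − 2.5859 = 0.07 °C.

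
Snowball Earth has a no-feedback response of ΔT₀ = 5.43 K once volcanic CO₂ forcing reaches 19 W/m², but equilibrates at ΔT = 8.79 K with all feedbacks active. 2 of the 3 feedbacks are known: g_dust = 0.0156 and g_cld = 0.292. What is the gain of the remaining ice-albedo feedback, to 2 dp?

0.07

Amplification A = ΔT/ΔT₀ = 8.79/5.43 = 1.619.
Total gain g = 1 − 1/A = 1 − 1/1.619 = 0.3823.
Known gains sum to 0.0156 + 0.292 = 0.3076.
g_ice = 0.3823 − 0.3076 = 0.07.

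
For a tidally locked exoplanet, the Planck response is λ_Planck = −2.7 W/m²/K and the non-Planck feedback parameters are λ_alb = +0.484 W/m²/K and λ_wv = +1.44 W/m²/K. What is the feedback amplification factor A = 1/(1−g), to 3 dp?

3.479

Convert to gains: g_alb = 0.484/2.7 = 0.1793; g_wv = 1.44/2.7 = 0.5333.
Total gain g = 0.7126.
A = 1/(1 − 0.7126) = 3.479.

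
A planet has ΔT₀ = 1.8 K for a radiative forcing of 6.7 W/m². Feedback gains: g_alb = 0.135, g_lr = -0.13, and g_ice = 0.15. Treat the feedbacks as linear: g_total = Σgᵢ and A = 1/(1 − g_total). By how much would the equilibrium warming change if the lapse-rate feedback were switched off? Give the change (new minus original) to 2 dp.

Original: g = 0.155, ΔT = 1.8/(1−0.155) = 2.1302 K.
Without lapse-rate: g' = 0.285, ΔT' = 1.8/(1−0.285) = 2.5175 K.
Change = 2.5175 − 2.1302 = 0.39 K.

0.39 K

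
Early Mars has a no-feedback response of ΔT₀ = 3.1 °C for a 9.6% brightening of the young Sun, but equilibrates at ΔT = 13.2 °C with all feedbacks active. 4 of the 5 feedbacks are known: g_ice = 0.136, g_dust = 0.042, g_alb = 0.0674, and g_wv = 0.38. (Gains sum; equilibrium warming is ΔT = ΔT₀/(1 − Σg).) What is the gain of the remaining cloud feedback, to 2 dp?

Amplification A = ΔT/ΔT₀ = 13.2/3.1 = 4.258.
Total gain g = 1 − 1/A = 1 − 1/4.258 = 0.7651.
Known gains sum to 0.136 + 0.042 + 0.0674 + 0.38 = 0.6254.
g_cld = 0.7651 − 0.6254 = 0.14.

0.14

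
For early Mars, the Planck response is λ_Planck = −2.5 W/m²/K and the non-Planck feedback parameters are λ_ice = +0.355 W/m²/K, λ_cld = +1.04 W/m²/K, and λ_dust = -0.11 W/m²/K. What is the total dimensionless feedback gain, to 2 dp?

Convert to gains: g_ice = 0.355/2.5 = 0.142; g_cld = 1.04/2.5 = 0.416; g_dust = -0.11/2.5 = -0.044.
Total gain g = 0.514.

0.51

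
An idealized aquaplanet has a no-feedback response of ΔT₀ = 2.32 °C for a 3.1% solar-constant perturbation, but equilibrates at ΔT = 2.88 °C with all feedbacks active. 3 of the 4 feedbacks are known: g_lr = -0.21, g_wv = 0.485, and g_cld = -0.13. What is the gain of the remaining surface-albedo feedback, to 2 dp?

0.05

Amplification A = ΔT/ΔT₀ = 2.88/2.32 = 1.241.
Total gain g = 1 − 1/A = 1 − 1/1.241 = 0.1942.
Known gains sum to -0.21 + 0.485 − 0.13 = 0.145.
g_alb = 0.1942 − 0.145 = 0.05.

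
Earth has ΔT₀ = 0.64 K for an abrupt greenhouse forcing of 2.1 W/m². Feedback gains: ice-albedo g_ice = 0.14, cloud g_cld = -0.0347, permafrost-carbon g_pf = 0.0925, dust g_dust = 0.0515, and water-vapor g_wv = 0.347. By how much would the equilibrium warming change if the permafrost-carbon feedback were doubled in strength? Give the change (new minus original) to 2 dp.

Original: g = 0.5963, ΔT = 0.64/(1−0.5963) = 1.5853 K.
With doubled permafrost-carbon: g' = 0.6888, ΔT' = 0.64/(1−0.6888) = 2.0566 K.
Change = 2.0566 − 1.5853 = 0.47 K.

0.47 K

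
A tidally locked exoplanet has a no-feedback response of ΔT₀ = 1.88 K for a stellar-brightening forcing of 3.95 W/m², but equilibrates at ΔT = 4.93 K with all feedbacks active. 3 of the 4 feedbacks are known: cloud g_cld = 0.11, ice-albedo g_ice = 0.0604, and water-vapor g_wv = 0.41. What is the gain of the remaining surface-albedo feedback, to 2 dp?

0.04

Amplification A = ΔT/ΔT₀ = 4.93/1.88 = 2.622.
Total gain g = 1 − 1/A = 1 − 1/2.622 = 0.6186.
Known gains sum to 0.11 + 0.0604 + 0.41 = 0.5804.
g_alb = 0.6186 − 0.5804 = 0.04.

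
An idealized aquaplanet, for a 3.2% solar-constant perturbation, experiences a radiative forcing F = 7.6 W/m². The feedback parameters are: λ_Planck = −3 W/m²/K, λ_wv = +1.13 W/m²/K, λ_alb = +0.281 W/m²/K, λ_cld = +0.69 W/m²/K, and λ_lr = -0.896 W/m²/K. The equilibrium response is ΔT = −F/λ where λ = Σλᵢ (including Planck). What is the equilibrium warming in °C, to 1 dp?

4.2 °C

Net feedback parameter λ = (−3) + (+1.13) + (+0.281) + (+0.69) + (-0.896) = -1.795 W/m²/K.
ΔT = −F/λ = −7.6/(-1.795) = 4.2 °C.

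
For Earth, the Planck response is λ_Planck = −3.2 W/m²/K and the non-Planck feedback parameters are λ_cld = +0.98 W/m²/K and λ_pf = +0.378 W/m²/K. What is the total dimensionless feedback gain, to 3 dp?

Convert to gains: g_cld = 0.98/3.2 = 0.3062; g_pf = 0.378/3.2 = 0.1181.
Total gain g = 0.4243.

0.424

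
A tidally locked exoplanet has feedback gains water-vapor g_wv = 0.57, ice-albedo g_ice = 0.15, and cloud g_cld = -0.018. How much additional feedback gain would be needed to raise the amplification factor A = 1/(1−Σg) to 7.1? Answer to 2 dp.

0.16

Current total gain = 0.702.
Target gain for A = 7.1: g* = 1 − 1/7.1 = 0.8592.
Additional gain needed = 0.8592 − 0.702 = 0.16.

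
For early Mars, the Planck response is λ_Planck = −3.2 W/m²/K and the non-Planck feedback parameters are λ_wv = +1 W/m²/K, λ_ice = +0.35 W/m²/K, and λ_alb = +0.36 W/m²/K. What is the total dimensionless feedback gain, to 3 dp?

0.534

Convert to gains: g_wv = 1/3.2 = 0.3125; g_ice = 0.35/3.2 = 0.1094; g_alb = 0.36/3.2 = 0.1125.
Total gain g = 0.5344.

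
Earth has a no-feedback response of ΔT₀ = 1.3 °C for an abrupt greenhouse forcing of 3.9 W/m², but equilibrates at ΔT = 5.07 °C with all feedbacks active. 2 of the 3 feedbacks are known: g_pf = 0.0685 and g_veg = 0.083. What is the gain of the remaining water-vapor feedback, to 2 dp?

0.59

Amplification A = ΔT/ΔT₀ = 5.07/1.3 = 3.9.
Total gain g = 1 − 1/A = 1 − 1/3.9 = 0.7436.
Known gains sum to 0.0685 + 0.083 = 0.1515.
g_wv = 0.7436 − 0.1515 = 0.59.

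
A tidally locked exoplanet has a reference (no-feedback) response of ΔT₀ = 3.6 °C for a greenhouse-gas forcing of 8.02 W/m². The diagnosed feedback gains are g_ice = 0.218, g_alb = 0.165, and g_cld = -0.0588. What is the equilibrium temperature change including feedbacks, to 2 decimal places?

Total gain g = 0.218 + 0.165 − 0.0588 = 0.3242.
Amplification A = 1/(1 − 0.3242) = 1.48.
ΔT = 3.6 × 1.48 = 5.33 °C.

5.33 °C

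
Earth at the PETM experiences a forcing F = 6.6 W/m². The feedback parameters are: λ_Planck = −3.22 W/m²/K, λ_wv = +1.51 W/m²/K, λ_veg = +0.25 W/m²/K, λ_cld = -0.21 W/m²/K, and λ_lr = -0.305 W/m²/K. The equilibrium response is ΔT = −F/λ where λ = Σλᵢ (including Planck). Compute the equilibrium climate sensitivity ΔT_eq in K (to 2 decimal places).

Net feedback parameter λ = (−3.22) + (+1.51) + (+0.25) + (-0.21) + (-0.305) = -1.975 W/m²/K.
ΔT = −F/λ = −6.6/(-1.975) = 3.34 K.

3.34 K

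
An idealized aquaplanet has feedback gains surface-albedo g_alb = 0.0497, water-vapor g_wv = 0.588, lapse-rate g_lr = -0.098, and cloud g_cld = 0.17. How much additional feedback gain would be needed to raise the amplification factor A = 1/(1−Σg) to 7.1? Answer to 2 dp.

Current total gain = 0.7097.
Target gain for A = 7.1: g* = 1 − 1/7.1 = 0.8592.
Additional gain needed = 0.8592 − 0.7097 = 0.15.

0.15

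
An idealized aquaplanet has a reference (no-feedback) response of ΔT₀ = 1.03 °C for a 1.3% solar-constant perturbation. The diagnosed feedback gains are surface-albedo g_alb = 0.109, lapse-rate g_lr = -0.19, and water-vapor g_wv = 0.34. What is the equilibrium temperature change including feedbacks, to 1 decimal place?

Total gain g = 0.109 − 0.19 + 0.34 = 0.259.
Amplification A = 1/(1 − 0.259) = 1.35.
ΔT = 1.03 × 1.35 = 1.4 °C.

1.4 °C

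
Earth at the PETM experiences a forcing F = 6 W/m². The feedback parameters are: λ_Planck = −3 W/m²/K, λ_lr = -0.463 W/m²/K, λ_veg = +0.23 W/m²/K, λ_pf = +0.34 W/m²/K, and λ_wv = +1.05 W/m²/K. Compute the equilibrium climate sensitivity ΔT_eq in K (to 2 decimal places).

Net feedback parameter λ = (−3) + (-0.463) + (+0.23) + (+0.34) + (+1.05) = -1.843 W/m²/K.
ΔT = −F/λ = −6/(-1.843) = 3.26 K.

3.26 K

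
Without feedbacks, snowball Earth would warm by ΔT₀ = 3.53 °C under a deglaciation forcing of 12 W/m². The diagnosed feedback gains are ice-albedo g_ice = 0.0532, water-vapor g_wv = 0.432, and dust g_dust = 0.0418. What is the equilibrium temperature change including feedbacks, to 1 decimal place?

7.5 °C

Total gain g = 0.0532 + 0.432 + 0.0418 = 0.527.
Amplification A = 1/(1 − 0.527) = 2.114.
ΔT = 3.53 × 2.114 = 7.5 °C.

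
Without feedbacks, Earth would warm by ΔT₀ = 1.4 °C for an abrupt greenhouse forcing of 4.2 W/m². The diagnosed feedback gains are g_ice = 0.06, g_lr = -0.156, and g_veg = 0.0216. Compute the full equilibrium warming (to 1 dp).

1.3 °C

Total gain g = 0.06 − 0.156 + 0.0216 = -0.0744.
Amplification A = 1/(1 + 0.0744) = 0.9308.
ΔT = 1.4 × 0.9308 = 1.3 °C.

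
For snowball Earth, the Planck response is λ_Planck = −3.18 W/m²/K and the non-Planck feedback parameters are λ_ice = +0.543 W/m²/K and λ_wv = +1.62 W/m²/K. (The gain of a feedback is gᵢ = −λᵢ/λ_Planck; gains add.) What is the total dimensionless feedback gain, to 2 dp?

Convert to gains: g_ice = 0.543/3.18 = 0.1708; g_wv = 1.62/3.18 = 0.5094.
Total gain g = 0.6802.

0.68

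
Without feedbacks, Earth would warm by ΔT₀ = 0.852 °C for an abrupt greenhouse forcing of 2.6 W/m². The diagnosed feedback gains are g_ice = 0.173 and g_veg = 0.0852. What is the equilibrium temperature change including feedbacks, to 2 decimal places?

Total gain g = 0.173 + 0.0852 = 0.2582.
Amplification A = 1/(1 − 0.2582) = 1.348.
ΔT = 0.852 × 1.348 = 1.15 °C.

1.15 °C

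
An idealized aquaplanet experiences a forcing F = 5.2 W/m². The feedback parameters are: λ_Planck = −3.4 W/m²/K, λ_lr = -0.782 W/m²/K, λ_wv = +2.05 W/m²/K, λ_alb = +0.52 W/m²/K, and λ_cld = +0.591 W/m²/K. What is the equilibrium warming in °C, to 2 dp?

Net feedback parameter λ = (−3.4) + (-0.782) + (+2.05) + (+0.52) + (+0.591) = -1.021 W/m²/K.
ΔT = −F/λ = −5.2/(-1.021) = 5.09 °C.

5.09 °C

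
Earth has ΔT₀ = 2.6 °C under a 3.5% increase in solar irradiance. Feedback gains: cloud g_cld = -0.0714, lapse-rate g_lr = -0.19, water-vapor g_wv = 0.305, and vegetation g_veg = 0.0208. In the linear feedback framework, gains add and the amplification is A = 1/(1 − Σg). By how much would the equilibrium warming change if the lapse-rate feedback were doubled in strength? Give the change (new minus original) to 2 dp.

Original: g = 0.0644, ΔT = 2.6/(1−0.0644) = 2.7790 °C.
With doubled lapse-rate: g' = -0.1256, ΔT' = 2.6/(1+0.1256) = 2.3099 °C.
Change = 2.3099 − 2.7790 = -0.47 °C.

-0.47 °C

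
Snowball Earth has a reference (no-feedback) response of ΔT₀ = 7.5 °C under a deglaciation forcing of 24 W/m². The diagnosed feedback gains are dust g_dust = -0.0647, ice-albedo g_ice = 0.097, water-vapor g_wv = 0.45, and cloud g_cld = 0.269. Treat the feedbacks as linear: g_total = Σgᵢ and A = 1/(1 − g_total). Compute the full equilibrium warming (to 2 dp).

Total gain g = -0.0647 + 0.097 + 0.45 + 0.269 = 0.7513.
Amplification A = 1/(1 − 0.7513) = 4.021.
ΔT = 7.5 × 4.021 = 30.16 °C.

30.16 °C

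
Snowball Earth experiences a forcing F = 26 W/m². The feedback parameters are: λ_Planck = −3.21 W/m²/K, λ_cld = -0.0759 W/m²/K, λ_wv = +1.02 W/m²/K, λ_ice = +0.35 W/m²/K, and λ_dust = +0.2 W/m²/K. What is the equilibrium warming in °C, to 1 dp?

15.2 °C

Net feedback parameter λ = (−3.21) + (-0.0759) + (+1.02) + (+0.35) + (+0.2) = -1.7159 W/m²/K.
ΔT = −F/λ = −26/(-1.7159) = 15.2 °C.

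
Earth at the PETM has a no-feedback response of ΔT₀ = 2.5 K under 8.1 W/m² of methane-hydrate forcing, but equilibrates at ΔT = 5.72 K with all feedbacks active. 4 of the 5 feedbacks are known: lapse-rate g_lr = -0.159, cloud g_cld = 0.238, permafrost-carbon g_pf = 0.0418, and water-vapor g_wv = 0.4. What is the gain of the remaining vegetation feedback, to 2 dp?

Amplification A = ΔT/ΔT₀ = 5.72/2.5 = 2.288.
Total gain g = 1 − 1/A = 1 − 1/2.288 = 0.5629.
Known gains sum to -0.159 + 0.238 + 0.0418 + 0.4 = 0.5208.
g_veg = 0.5629 − 0.5208 = 0.04.

0.04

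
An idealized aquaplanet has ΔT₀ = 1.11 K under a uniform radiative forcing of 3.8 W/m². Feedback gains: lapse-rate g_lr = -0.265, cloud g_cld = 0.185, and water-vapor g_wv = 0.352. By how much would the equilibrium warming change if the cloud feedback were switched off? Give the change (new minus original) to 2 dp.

-0.31 K

Original: g = 0.272, ΔT = 1.11/(1−0.272) = 1.5247 K.
Without cloud: g' = 0.087, ΔT' = 1.11/(1−0.087) = 1.2158 K.
Change = 1.2158 − 1.5247 = -0.31 K.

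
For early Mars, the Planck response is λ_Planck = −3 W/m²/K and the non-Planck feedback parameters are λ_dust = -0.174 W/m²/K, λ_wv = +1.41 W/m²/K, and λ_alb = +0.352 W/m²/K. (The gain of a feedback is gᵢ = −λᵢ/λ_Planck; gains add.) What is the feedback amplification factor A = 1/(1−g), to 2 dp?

2.12

Convert to gains: g_dust = -0.174/3 = -0.058; g_wv = 1.41/3 = 0.47; g_alb = 0.352/3 = 0.1173.
Total gain g = 0.5293.
A = 1/(1 − 0.5293) = 2.12.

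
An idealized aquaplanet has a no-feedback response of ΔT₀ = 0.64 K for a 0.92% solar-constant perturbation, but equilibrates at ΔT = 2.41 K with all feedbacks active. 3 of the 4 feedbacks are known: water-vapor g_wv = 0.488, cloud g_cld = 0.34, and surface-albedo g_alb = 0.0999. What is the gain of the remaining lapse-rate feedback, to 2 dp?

-0.19

Amplification A = ΔT/ΔT₀ = 2.41/0.64 = 3.766.
Total gain g = 1 − 1/A = 1 − 1/3.766 = 0.7345.
Known gains sum to 0.488 + 0.34 + 0.0999 = 0.9279.
g_lr = 0.7345 − 0.9279 = -0.19.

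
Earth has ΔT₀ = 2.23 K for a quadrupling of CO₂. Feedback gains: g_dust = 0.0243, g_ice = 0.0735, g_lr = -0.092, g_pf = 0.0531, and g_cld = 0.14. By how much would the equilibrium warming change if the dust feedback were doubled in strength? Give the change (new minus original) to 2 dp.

0.09 K

Original: g = 0.1989, ΔT = 2.23/(1−0.1989) = 2.7837 K.
With doubled dust: g' = 0.2232, ΔT' = 2.23/(1−0.2232) = 2.8708 K.
Change = 2.8708 − 2.7837 = 0.09 K.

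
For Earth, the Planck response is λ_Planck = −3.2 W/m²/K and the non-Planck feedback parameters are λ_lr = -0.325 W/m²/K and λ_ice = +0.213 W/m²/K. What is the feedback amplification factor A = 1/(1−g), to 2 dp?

0.97

Convert to gains: g_lr = -0.325/3.2 = -0.1016; g_ice = 0.213/3.2 = 0.06656.
Total gain g = -0.03504.
A = 1/(1 + 0.03504) = 0.97.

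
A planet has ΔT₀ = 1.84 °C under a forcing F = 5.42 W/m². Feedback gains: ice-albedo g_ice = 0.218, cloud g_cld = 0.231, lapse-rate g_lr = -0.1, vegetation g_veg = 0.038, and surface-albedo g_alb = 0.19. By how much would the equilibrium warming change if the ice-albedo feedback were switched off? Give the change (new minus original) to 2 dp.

Original: g = 0.577, ΔT = 1.84/(1−0.577) = 4.3499 °C.
Without ice-albedo: g' = 0.359, ΔT' = 1.84/(1−0.359) = 2.8705 °C.
Change = 2.8705 − 4.3499 = -1.48 °C.

-1.48 °C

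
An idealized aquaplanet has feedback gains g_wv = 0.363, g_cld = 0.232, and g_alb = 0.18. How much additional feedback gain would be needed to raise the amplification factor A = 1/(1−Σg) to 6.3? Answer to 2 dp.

0.07

Current total gain = 0.775.
Target gain for A = 6.3: g* = 1 − 1/6.3 = 0.8413.
Additional gain needed = 0.8413 − 0.775 = 0.07.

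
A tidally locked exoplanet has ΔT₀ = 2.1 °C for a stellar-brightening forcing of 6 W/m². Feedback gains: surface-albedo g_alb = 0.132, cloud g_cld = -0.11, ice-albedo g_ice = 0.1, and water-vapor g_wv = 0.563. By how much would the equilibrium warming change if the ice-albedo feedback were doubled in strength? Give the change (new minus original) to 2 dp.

3.10 °C

Original: g = 0.685, ΔT = 2.1/(1−0.685) = 6.6667 °C.
With doubled ice-albedo: g' = 0.785, ΔT' = 2.1/(1−0.785) = 9.7674 °C.
Change = 9.7674 − 6.6667 = 3.10 °C.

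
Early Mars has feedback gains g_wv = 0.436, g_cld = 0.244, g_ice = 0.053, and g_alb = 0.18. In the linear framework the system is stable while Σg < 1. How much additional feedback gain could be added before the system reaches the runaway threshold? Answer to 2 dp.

Current total gain = 0.436 + 0.244 + 0.053 + 0.18 = 0.913.
Margin to runaway = 1 − 0.913 = 0.09.

0.09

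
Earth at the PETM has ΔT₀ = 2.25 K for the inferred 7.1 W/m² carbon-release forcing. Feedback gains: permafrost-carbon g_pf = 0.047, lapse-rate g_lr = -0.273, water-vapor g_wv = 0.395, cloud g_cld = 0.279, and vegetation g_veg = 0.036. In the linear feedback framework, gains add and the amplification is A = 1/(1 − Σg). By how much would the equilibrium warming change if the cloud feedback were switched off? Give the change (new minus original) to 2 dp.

Original: g = 0.484, ΔT = 2.25/(1−0.484) = 4.3605 K.
Without cloud: g' = 0.205, ΔT' = 2.25/(1−0.205) = 2.8302 K.
Change = 2.8302 − 4.3605 = -1.53 K.

-1.53 K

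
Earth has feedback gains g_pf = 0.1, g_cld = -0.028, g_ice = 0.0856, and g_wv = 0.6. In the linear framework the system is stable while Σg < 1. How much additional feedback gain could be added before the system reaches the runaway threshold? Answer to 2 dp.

Current total gain = 0.1 − 0.028 + 0.0856 + 0.6 = 0.7576.
Margin to runaway = 1 − 0.7576 = 0.24.

0.24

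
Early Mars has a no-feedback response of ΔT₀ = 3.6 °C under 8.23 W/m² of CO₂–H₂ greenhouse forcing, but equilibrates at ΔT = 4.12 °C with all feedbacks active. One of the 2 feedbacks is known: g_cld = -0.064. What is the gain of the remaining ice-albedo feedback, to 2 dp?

0.19

Amplification A = ΔT/ΔT₀ = 4.12/3.6 = 1.144.
Total gain g = 1 − 1/A = 1 − 1/1.144 = 0.1259.
The known gain is -0.064.
g_ice = 0.1259 + 0.064 = 0.19.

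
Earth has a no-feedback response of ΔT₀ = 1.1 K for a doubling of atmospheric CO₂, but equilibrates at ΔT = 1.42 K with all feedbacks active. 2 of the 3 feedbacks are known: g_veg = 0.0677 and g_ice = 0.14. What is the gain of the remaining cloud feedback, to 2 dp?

Amplification A = ΔT/ΔT₀ = 1.42/1.1 = 1.291.
Total gain g = 1 − 1/A = 1 − 1/1.291 = 0.2254.
Known gains sum to 0.0677 + 0.14 = 0.2077.
g_cld = 0.2254 − 0.2077 = 0.02.

0.02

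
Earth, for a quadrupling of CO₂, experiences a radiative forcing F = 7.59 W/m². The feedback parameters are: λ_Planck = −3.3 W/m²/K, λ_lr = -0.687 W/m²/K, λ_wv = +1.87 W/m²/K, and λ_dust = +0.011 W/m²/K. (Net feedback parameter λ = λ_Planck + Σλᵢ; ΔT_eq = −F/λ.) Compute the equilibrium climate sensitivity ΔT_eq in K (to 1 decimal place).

Net feedback parameter λ = (−3.3) + (-0.687) + (+1.87) + (+0.011) = -2.106 W/m²/K.
ΔT = −F/λ = −7.59/(-2.106) = 3.6 K.

3.6 K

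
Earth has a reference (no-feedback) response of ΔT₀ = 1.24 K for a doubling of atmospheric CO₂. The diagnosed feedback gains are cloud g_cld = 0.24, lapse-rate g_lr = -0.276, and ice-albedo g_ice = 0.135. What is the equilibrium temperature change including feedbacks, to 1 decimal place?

Total gain g = 0.24 − 0.276 + 0.135 = 0.099.
Amplification A = 1/(1 − 0.099) = 1.11.
ΔT = 1.24 × 1.11 = 1.4 K.

1.4 K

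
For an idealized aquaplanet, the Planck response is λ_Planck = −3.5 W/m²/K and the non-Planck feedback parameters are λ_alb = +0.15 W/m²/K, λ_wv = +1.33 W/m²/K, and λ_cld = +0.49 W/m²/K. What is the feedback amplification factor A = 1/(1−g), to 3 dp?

Convert to gains: g_alb = 0.15/3.5 = 0.04286; g_wv = 1.33/3.5 = 0.38; g_cld = 0.49/3.5 = 0.14.
Total gain g = 0.56286.
A = 1/(1 − 0.56286) = 2.288.

2.288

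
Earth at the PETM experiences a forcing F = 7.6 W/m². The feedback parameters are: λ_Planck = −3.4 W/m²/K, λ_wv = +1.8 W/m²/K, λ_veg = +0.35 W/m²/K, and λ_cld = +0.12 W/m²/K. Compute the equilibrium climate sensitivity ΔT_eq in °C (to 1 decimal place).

Net feedback parameter λ = (−3.4) + (+1.8) + (+0.35) + (+0.12) = -1.13 W/m²/K.
ΔT = −F/λ = −7.6/(-1.13) = 6.7 °C.

6.7 °C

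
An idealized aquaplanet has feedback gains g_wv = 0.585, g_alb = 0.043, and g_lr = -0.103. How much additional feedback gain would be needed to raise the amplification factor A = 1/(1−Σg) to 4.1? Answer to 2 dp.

Current total gain = 0.525.
Target gain for A = 4.1: g* = 1 − 1/4.1 = 0.7561.
Additional gain needed = 0.7561 − 0.525 = 0.23.

0.23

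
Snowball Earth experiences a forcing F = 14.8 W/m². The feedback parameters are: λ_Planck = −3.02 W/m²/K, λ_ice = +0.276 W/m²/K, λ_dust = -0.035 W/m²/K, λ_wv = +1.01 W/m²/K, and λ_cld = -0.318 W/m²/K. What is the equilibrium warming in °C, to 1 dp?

7.1 °C

Net feedback parameter λ = (−3.02) + (+0.276) + (-0.035) + (+1.01) + (-0.318) = -2.087 W/m²/K.
ΔT = −F/λ = −14.8/(-2.087) = 7.1 °C.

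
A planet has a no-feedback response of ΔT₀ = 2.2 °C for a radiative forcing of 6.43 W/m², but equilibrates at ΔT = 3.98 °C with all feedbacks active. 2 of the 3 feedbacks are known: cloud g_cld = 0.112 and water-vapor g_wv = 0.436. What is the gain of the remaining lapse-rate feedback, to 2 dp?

-0.10

Amplification A = ΔT/ΔT₀ = 3.98/2.2 = 1.809.
Total gain g = 1 − 1/A = 1 − 1/1.809 = 0.4472.
Known gains sum to 0.112 + 0.436 = 0.548.
g_lr = 0.4472 − 0.548 = -0.10.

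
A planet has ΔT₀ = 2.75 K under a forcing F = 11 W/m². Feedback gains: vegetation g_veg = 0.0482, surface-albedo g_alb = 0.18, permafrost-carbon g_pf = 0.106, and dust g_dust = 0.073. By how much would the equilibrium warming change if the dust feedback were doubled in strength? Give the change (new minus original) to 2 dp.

Original: g = 0.4072, ΔT = 2.75/(1−0.4072) = 4.6390 K.
With doubled dust: g' = 0.4802, ΔT' = 2.75/(1−0.4802) = 5.2905 K.
Change = 5.2905 − 4.6390 = 0.65 K.

0.65 K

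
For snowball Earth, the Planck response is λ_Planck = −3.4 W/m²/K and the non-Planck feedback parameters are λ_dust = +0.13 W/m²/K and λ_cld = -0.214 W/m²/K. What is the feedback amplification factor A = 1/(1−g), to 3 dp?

0.976

Convert to gains: g_dust = 0.13/3.4 = 0.03824; g_cld = -0.214/3.4 = -0.06294.
Total gain g = -0.0247.
A = 1/(1 + 0.0247) = 0.976.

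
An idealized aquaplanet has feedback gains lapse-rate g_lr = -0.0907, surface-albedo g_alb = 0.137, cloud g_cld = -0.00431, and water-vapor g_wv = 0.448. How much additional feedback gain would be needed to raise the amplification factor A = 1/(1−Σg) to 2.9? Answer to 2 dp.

0.17

Current total gain = 0.48999.
Target gain for A = 2.9: g* = 1 − 1/2.9 = 0.6552.
Additional gain needed = 0.6552 − 0.48999 = 0.17.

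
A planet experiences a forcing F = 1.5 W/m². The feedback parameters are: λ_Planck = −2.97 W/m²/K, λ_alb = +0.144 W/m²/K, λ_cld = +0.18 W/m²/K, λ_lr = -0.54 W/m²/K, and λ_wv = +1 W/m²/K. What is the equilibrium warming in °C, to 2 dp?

Net feedback parameter λ = (−2.97) + (+0.144) + (+0.18) + (-0.54) + (+1) = -2.186 W/m²/K.
ΔT = −F/λ = −1.5/(-2.186) = 0.69 °C.

0.69 °C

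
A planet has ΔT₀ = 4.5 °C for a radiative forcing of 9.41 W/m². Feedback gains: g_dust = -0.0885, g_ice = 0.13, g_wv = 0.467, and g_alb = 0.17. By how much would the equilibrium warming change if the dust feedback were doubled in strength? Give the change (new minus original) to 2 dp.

Original: g = 0.6785, ΔT = 4.5/(1−0.6785) = 13.9969 °C.
With doubled dust: g' = 0.59, ΔT' = 4.5/(1−0.59) = 10.9756 °C.
Change = 10.9756 − 13.9969 = -3.02 °C.

-3.02 °C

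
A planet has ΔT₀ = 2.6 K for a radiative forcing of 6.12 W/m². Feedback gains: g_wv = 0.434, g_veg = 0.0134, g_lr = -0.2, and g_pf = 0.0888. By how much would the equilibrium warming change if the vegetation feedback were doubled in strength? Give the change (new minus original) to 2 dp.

0.08 K

Original: g = 0.3362, ΔT = 2.6/(1−0.3362) = 3.9168 K.
With doubled vegetation: g' = 0.3496, ΔT' = 2.6/(1−0.3496) = 3.9975 K.
Change = 3.9975 − 3.9168 = 0.08 K.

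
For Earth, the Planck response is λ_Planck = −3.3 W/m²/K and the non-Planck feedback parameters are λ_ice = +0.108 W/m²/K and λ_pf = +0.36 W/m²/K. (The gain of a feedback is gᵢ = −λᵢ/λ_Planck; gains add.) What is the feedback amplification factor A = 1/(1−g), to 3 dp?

1.165

Convert to gains: g_ice = 0.108/3.3 = 0.03273; g_pf = 0.36/3.3 = 0.1091.
Total gain g = 0.14183.
A = 1/(1 − 0.14183) = 1.165.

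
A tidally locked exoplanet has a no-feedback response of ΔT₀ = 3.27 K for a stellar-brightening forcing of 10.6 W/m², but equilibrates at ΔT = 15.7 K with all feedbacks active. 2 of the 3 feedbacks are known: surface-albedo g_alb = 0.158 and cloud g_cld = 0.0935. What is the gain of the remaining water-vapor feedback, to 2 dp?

0.54

Amplification A = ΔT/ΔT₀ = 15.7/3.27 = 4.801.
Total gain g = 1 − 1/A = 1 − 1/4.801 = 0.7917.
Known gains sum to 0.158 + 0.0935 = 0.2515.
g_wv = 0.7917 − 0.2515 = 0.54.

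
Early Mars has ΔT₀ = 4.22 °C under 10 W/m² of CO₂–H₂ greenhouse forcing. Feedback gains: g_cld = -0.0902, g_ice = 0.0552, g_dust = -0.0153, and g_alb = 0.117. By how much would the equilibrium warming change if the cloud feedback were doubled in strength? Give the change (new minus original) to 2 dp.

-0.40 °C

Original: g = 0.0667, ΔT = 4.22/(1−0.0667) = 4.5216 °C.
With doubled cloud: g' = -0.0235, ΔT' = 4.22/(1+0.0235) = 4.1231 °C.
Change = 4.1231 − 4.5216 = -0.40 °C.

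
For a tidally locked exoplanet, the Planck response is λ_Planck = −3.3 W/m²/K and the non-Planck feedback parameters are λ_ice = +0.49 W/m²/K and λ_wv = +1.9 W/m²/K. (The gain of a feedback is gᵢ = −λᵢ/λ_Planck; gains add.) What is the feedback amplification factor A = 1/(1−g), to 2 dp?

3.63

Convert to gains: g_ice = 0.49/3.3 = 0.1485; g_wv = 1.9/3.3 = 0.5758.
Total gain g = 0.7243.
A = 1/(1 − 0.7243) = 3.63.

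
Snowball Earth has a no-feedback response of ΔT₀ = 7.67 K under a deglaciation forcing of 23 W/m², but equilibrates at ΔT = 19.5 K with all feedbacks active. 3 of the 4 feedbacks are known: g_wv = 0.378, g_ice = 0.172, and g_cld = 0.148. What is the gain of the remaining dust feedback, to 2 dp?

-0.09

Amplification A = ΔT/ΔT₀ = 19.5/7.67 = 2.542.
Total gain g = 1 − 1/A = 1 − 1/2.542 = 0.6066.
Known gains sum to 0.378 + 0.172 + 0.148 = 0.698.
g_dust = 0.6066 − 0.698 = -0.09.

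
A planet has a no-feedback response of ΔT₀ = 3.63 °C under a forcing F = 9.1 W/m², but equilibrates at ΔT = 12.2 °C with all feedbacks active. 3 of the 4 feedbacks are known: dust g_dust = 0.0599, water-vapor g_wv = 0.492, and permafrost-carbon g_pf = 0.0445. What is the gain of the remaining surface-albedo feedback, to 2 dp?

0.11

Amplification A = ΔT/ΔT₀ = 12.2/3.63 = 3.361.
Total gain g = 1 − 1/A = 1 − 1/3.361 = 0.7025.
Known gains sum to 0.0599 + 0.492 + 0.0445 = 0.5964.
g_alb = 0.7025 − 0.5964 = 0.11.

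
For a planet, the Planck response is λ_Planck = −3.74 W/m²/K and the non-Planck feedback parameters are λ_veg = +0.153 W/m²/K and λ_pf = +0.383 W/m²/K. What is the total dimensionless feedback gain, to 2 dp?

Convert to gains: g_veg = 0.153/3.74 = 0.04091; g_pf = 0.383/3.74 = 0.1024.
Total gain g = 0.14331.

0.14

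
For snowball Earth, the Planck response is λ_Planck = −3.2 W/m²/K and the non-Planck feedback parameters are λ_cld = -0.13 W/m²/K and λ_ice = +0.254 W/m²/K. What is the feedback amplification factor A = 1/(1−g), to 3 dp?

Convert to gains: g_cld = -0.13/3.2 = -0.04063; g_ice = 0.254/3.2 = 0.07938.
Total gain g = 0.03875.
A = 1/(1 − 0.03875) = 1.040.

1.040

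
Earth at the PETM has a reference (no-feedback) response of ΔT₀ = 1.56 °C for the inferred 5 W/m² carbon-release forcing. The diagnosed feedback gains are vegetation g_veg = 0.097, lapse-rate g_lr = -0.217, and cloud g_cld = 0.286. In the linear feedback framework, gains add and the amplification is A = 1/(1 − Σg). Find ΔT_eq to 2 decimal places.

1.87 °C

Total gain g = 0.097 − 0.217 + 0.286 = 0.166.
Amplification A = 1/(1 − 0.166) = 1.199.
ΔT = 1.56 × 1.199 = 1.87 °C.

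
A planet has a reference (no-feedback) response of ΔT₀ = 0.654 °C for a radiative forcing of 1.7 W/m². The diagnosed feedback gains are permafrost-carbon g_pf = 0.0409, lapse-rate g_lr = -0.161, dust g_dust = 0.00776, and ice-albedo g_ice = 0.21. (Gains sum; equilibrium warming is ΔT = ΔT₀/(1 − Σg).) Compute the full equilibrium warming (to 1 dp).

0.7 °C

Total gain g = 0.0409 − 0.161 + 0.00776 + 0.21 = 0.09766.
Amplification A = 1/(1 − 0.09766) = 1.108.
ΔT = 0.654 × 1.108 = 0.7 °C.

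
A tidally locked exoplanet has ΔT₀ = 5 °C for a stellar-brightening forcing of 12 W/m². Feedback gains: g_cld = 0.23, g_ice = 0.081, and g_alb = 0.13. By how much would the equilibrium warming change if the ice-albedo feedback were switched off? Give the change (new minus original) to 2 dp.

Original: g = 0.441, ΔT = 5/(1−0.441) = 8.9445 °C.
Without ice-albedo: g' = 0.36, ΔT' = 5/(1−0.36) = 7.8125 °C.
Change = 7.8125 − 8.9445 = -1.13 °C.

-1.13 °C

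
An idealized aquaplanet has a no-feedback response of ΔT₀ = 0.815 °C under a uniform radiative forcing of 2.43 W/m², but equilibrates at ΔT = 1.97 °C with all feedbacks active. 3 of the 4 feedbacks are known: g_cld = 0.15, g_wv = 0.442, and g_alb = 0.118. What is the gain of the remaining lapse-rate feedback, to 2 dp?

Amplification A = ΔT/ΔT₀ = 1.97/0.815 = 2.417.
Total gain g = 1 − 1/A = 1 − 1/2.417 = 0.5863.
Known gains sum to 0.15 + 0.442 + 0.118 = 0.71.
g_lr = 0.5863 − 0.71 = -0.12.

-0.12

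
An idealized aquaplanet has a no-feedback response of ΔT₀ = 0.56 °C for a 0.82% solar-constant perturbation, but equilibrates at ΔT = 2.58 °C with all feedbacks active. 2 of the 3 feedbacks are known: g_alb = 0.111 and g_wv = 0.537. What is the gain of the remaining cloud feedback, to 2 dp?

Amplification A = ΔT/ΔT₀ = 2.58/0.56 = 4.607.
Total gain g = 1 − 1/A = 1 − 1/4.607 = 0.7829.
Known gains sum to 0.111 + 0.537 = 0.648.
g_cld = 0.7829 − 0.648 = 0.13.

0.13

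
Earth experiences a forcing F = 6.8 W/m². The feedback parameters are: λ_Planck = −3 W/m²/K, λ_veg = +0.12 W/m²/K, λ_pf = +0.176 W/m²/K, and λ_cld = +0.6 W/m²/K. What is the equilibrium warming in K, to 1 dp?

3.2 K

Net feedback parameter λ = (−3) + (+0.12) + (+0.176) + (+0.6) = -2.104 W/m²/K.
ΔT = −F/λ = −6.8/(-2.104) = 3.2 K.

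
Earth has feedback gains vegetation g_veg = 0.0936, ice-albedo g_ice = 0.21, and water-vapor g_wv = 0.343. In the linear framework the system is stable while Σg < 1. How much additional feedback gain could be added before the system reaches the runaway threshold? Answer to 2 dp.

0.35

Current total gain = 0.0936 + 0.21 + 0.343 = 0.6466.
Margin to runaway = 1 − 0.6466 = 0.35.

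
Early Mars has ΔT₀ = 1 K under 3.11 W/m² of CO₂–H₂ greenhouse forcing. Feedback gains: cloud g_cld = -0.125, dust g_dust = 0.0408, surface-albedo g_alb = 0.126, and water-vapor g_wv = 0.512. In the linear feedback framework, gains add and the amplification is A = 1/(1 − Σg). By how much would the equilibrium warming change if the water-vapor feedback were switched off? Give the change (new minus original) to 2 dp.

Original: g = 0.5538, ΔT = 1/(1−0.5538) = 2.2411 K.
Without water-vapor: g' = 0.0418, ΔT' = 1/(1−0.0418) = 1.0436 K.
Change = 1.0436 − 2.2411 = -1.20 K.

-1.20 K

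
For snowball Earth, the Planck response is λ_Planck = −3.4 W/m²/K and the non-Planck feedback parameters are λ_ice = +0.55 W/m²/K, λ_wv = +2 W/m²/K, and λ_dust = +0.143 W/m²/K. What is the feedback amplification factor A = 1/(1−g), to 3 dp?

4.809

Convert to gains: g_ice = 0.55/3.4 = 0.1618; g_wv = 2/3.4 = 0.5882; g_dust = 0.143/3.4 = 0.04206.
Total gain g = 0.79206.
A = 1/(1 − 0.79206) = 4.809.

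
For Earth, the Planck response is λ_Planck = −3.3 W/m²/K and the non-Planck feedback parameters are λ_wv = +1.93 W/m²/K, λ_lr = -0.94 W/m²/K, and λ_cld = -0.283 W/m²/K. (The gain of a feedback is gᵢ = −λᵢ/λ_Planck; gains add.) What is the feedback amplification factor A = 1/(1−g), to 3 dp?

1.273

Convert to gains: g_wv = 1.93/3.3 = 0.5848; g_lr = -0.94/3.3 = -0.2848; g_cld = -0.283/3.3 = -0.08576.
Total gain g = 0.21424.
A = 1/(1 − 0.21424) = 1.273.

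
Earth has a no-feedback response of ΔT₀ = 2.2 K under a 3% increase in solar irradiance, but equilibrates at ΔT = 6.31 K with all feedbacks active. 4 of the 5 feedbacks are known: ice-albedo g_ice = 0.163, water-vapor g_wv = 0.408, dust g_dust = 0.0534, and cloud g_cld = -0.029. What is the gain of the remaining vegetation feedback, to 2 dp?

0.06

Amplification A = ΔT/ΔT₀ = 6.31/2.2 = 2.868.
Total gain g = 1 − 1/A = 1 − 1/2.868 = 0.6513.
Known gains sum to 0.163 + 0.408 + 0.0534 − 0.029 = 0.5954.
g_veg = 0.6513 − 0.5954 = 0.06.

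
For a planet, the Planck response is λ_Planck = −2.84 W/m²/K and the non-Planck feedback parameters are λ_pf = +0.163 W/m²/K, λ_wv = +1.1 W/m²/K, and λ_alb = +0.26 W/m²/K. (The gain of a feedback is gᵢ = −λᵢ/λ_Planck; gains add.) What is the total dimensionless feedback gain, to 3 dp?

Convert to gains: g_pf = 0.163/2.84 = 0.05739; g_wv = 1.1/2.84 = 0.3873; g_alb = 0.26/2.84 = 0.09155.
Total gain g = 0.53624.

0.536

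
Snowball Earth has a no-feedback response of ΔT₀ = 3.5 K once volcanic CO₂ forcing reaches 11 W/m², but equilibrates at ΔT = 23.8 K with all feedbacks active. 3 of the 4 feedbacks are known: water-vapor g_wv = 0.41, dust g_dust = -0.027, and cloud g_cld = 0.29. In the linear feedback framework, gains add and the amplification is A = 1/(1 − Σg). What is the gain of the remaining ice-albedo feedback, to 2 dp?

0.18

Amplification A = ΔT/ΔT₀ = 23.8/3.5 = 6.8.
Total gain g = 1 − 1/A = 1 − 1/6.8 = 0.8529.
Known gains sum to 0.41 − 0.027 + 0.29 = 0.673.
g_ice = 0.8529 − 0.673 = 0.18.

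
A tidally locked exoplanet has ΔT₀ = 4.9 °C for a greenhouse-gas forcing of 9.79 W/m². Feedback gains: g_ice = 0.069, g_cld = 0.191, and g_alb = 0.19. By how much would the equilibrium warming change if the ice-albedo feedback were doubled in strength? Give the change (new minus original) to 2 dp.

1.28 °C

Original: g = 0.45, ΔT = 4.9/(1−0.45) = 8.9091 °C.
With doubled ice-albedo: g' = 0.519, ΔT' = 4.9/(1−0.519) = 10.1871 °C.
Change = 10.1871 − 8.9091 = 1.28 °C.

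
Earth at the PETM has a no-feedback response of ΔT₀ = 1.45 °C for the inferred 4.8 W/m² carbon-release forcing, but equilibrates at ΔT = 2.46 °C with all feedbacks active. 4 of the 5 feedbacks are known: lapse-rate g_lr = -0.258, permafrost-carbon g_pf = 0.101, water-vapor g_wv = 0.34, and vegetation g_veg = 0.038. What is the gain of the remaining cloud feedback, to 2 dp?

Amplification A = ΔT/ΔT₀ = 2.46/1.45 = 1.697.
Total gain g = 1 − 1/A = 1 − 1/1.697 = 0.4107.
Known gains sum to -0.258 + 0.101 + 0.34 + 0.038 = 0.221.
g_cld = 0.4107 − 0.221 = 0.19.

0.19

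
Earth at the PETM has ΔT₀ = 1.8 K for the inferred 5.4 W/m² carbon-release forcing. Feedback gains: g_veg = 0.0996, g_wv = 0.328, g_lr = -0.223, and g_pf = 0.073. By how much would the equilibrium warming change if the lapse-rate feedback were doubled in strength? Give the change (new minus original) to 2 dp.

Original: g = 0.2776, ΔT = 1.8/(1−0.2776) = 2.4917 K.
With doubled lapse-rate: g' = 0.0546, ΔT' = 1.8/(1−0.0546) = 1.9040 K.
Change = 1.9040 − 2.4917 = -0.59 K.

-0.59 K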